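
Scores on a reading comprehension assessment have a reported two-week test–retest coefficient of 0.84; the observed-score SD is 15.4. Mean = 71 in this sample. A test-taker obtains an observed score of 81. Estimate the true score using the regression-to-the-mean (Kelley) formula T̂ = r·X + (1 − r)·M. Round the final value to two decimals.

79.40

T̂ = r·X + (1 − r)·M = 0.8400×81 + 0.1600×71 = 68.0400 + 11.3600 ≈ 79.4000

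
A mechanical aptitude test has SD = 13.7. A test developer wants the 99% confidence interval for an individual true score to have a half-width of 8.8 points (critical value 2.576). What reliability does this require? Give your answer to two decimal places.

0.94

SEM needed = half-width / z = 8.8/2.576 ≈ 3.41615
Required reliability = 1 − (SEM/SD)² = 1 − 0.06218 ≈ 0.93782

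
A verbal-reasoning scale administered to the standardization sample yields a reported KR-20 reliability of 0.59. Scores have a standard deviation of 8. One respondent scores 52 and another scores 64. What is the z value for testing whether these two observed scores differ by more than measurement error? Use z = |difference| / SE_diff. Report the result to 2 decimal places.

SEM = 8.000×√(1 − 0.590) ≈ 5.122
Standard error of the difference = 5.122·√2 ≈ 7.244
z = 12 / 7.244 ≈ 1.656

1.66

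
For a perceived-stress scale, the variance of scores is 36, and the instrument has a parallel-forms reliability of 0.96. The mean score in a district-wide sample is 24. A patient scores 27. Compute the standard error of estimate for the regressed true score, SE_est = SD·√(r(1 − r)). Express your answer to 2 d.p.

1.18

SD = √36 = 6.000
SE_est = 6.000·√[r(1 − r)] ≈ 1.176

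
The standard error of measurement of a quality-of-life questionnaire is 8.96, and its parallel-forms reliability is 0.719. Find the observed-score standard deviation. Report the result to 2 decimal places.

σ = SEM·(1 − r)^(−1/2) ≃ 8.96*1.8865 ≃ 16.9027

16.90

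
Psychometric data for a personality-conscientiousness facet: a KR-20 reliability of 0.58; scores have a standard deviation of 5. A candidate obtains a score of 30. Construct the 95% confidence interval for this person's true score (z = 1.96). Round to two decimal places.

[23.65, 36.35]

The standard error of measurement is 5.0000*√(1 − 0.5800) ≈ 5.0000*0.6481 ≈ 3.2404.
Half-width = 1.96*3.2404 ≈ 6.3511
Interval: (23.6489, 36.3511)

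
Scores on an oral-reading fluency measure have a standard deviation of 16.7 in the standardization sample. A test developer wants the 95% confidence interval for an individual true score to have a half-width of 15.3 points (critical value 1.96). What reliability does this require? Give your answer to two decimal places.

Required SEM = 15.3 / 1.96 ≃ 7.806
r = 1 − (7.806/16.7)² ≃ 1 − 0.218 ≃ 0.782

0.78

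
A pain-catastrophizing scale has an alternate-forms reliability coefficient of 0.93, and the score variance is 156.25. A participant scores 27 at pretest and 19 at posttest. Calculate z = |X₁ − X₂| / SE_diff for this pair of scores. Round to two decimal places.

SD = √156.25 = 12.5000
SEM = 12.5000·√(1 − 0.9300) ≈ 3.3072
SE_diff = SEM · √2 ≈ 3.3072 · 1.4142 ≈ 4.6771
z = 8 / 4.6771 ≈ 1.7105

1.71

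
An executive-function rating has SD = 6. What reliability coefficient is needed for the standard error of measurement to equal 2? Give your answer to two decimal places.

r = 1 − (SEM / SD)² = 1 − (2.0000 / 6)² ≈ 1 − 0.1111 ≈ 0.8889

0.89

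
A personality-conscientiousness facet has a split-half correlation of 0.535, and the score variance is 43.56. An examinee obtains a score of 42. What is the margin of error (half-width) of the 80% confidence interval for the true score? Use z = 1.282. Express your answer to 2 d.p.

4.66

SD = √43.56 ≈ 6.6000
r_full = 2·0.535 / (1 + 0.535) ≈ 0.6971
The standard error of measurement is 6.6000*√(1 − 0.6971) ≈ 6.6000*0.5504 ≈ 3.6326.
Margin = 1.282 * 3.6326 ≈ 4.6570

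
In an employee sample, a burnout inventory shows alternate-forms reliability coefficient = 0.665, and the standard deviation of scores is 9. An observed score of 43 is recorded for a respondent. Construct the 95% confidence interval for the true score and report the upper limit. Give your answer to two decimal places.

53.21

SEM = 9.000 * √(1 − 0.665) = 9.000 * √0.335 ≈ 9.000 * 0.579 ≈ 5.209
Margin = 1.96 * 5.209 ≈ 10.210
Upper bound: 43 + 10.210 = 53.210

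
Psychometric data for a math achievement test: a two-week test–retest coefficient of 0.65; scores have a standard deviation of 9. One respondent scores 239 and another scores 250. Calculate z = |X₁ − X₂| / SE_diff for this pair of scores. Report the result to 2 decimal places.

1.46

SEM = 9.0000 * √(1 − 0.6500) = 9.0000 * √0.3500 ≈ 9.0000 * 0.5916 ≈ 5.3245
SE_diff = SEM * √2 ≈ 5.3245 * 1.4142 ≈ 7.5299
z = 11 / 7.5299 ≈ 1.4608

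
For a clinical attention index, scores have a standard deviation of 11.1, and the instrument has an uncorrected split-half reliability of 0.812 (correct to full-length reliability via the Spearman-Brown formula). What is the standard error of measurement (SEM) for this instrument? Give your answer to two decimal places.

3.58

Spearman-Brown: r = 2(0.812) / (1 + 0.812) = 1.62400 / 1.81200 ≈ 0.89625
The standard error of measurement is 11.10000*√(1 − 0.89625) ≈ 11.10000*0.32211 ≈ 3.57538.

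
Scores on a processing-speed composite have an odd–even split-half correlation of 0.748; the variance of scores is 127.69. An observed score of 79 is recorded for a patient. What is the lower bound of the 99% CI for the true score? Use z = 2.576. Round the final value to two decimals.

67.95

SD = √127.69 ≃ 11.3000
Full-length reliability (Spearman-Brown) = 2(0.748)/(1+0.748) ≃ 0.8558
SEM = 11.3000×√(1 − 0.8558) ≃ 4.2905
Half-width = 2.576×4.2905 ≃ 11.0523
Lower bound: 79 − 11.0523 = 67.9477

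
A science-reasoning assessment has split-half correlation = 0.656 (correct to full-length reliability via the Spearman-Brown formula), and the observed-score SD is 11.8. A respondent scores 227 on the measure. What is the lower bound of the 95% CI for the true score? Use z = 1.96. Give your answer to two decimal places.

216.46

Spearman-Brown: r = 2(0.656) / (1 + 0.656) = 1.31200 / 1.65600 ≃ 0.79227
The standard error of measurement is 11.80000*√(1 − 0.79227) ≃ 11.80000*0.45577 ≃ 5.37813.
1.96 * SEM ≃ 10.54113
Lower limit = 227 − 10.54113 ≃ 216.45887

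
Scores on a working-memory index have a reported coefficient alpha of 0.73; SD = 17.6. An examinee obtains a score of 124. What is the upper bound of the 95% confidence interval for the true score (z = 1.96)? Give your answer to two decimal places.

141.92

SEM = 17.6000 · √(1 − 0.7300) = 17.6000 · √0.2700 ≃ 17.6000 · 0.5196 ≃ 9.1452
Margin = 1.96 · 9.1452 ≃ 17.9246
Upper limit = 124 + 17.9246 ≃ 141.9246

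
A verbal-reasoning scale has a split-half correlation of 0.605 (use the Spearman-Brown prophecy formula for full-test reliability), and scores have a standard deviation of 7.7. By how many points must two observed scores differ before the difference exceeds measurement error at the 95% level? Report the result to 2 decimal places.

10.59

Full-length reliability (Spearman-Brown) = 2(0.605)/(1+0.605) ≈ 0.7539
The standard error of measurement is 7.7000·√(1 − 0.7539) ≈ 7.7000·0.4961 ≈ 3.8199.
SE_diff = SEM · √2 ≈ 3.8199 · 1.4142 ≈ 5.4022
Minimum reliable difference = 1.96 · SE_diff ≈ 1.96 · 5.4022 ≈ 10.5882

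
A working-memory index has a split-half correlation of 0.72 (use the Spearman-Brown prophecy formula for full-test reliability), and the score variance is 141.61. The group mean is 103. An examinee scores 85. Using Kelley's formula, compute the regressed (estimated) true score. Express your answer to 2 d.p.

87.93

Spearman-Brown: r = 2(0.72) / (1 + 0.72) = 1.44000 / 1.72000 ≈ 0.83721
T̂ = 0.83721(85) + 0.16279(103) ≈ 87.93023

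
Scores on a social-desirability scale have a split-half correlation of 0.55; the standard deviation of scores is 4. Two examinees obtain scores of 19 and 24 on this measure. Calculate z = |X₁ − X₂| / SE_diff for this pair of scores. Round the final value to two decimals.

1.64

Spearman-Brown: r = 2(0.55) / (1 + 0.55) = 1.1000 / 1.5500 ≃ 0.7097
SEM = 4.0000·√(1 − 0.7097) ≃ 2.1553
Standard error of the difference = 2.1553·√2 ≃ 3.0480
z = 5 / 3.0480 ≃ 1.6404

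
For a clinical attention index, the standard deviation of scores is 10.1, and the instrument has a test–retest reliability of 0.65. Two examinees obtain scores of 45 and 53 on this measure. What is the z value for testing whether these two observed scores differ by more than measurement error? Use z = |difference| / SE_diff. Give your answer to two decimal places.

SEM = 10.1000 × √(1 − 0.6500) = 10.1000 × √0.3500 ≈ 10.1000 × 0.5916 ≈ 5.9752
SE_diff = SEM × √2 ≈ 5.9752 × 1.4142 ≈ 8.4503
z = |45 − 53| / 8.4503 = 8 / 8.4503 ≈ 0.9467

0.95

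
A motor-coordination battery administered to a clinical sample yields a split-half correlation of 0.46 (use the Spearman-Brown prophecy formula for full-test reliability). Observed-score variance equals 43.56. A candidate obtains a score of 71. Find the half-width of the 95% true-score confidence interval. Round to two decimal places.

SD = √43.56 = 6.600
r_full = 2·0.46 / (1 + 0.46) ≈ 0.630
SEM = 6.600×√(1 − 0.630) ≈ 4.014
1.96 × SEM ≈ 7.867

7.87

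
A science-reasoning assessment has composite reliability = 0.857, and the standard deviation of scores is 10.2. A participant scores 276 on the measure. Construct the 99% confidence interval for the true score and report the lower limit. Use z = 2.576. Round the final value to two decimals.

SEM = 10.20000*√(1 − 0.85700) ≃ 3.85716
Half-width = 2.576*3.85716 ≃ 9.93606
Lower limit = 276 − 9.93606 ≃ 266.06394

266.06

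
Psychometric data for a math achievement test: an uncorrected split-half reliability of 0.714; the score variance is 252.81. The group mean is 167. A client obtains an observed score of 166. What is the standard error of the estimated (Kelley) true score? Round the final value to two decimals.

SD = √252.81 = 15.90000
Spearman-Brown: r = 2(0.714) / (1 + 0.714) = 1.42800 / 1.71400 ≈ 0.83314
SE_est = SD · √(r(1 − r)) = 15.90000 · √0.13902 ≈ 15.90000 · 0.37285 ≈ 5.92834

5.93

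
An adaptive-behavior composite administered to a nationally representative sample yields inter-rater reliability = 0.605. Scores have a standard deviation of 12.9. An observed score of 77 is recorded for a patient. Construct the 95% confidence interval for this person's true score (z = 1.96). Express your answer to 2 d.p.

[61.11, 92.89]

The standard error of measurement is 12.9000·√(1 − 0.6050) ≃ 12.9000·0.6285 ≃ 8.1075.
Half-width = 1.96·8.1075 ≃ 15.8907
Interval: (61.1093, 92.8907)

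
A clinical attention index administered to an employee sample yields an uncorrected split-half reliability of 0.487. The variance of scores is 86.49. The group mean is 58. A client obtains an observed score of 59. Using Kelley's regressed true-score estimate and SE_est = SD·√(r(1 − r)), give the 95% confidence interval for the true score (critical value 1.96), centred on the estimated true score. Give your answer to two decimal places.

[49.99, 67.32]

SD = √86.49 = 9.3000
Spearman-Brown: r = 2(0.487) / (1 + 0.487) = 0.9740 / 1.4870 ≈ 0.6550
T̂ = 0.6550(59) + 0.3450(58) ≈ 58.6550
SE_est = 9.3000·√[r(1 − r)] ≈ 4.4209
95% CI: 58.6550 ± 8.6650 ≈ (49.9901, 67.3200)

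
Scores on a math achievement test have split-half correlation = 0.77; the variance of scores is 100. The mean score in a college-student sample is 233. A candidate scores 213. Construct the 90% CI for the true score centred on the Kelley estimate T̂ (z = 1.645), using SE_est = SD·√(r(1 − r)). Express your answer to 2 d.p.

SD = √100 = 10.0000
r_full = 2·0.77 / (1 + 0.77) ≈ 0.8701
T̂ = 0.8701(213) + 0.1299(233) ≈ 215.5989
SE_est = SD · √(r(1 − r)) = 10.0000 · √0.1131 ≈ 10.0000 · 0.3362 ≈ 3.3624
90% CI: 215.5989 ± 5.5312 ≈ (210.0677, 221.1300)

[210.07, 221.13]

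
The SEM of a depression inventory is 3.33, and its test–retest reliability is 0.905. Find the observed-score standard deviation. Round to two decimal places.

10.80

SD = SEM / √(1 − r) = 3.33 / √0.095 ≈ 3.33 / 0.308 ≈ 10.804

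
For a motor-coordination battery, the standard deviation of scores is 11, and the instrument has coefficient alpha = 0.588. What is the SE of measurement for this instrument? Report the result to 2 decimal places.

7.06

SEM = 11.0000 · √(1 − 0.5880) = 11.0000 · √0.4120 ≈ 11.0000 · 0.6419 ≈ 7.0606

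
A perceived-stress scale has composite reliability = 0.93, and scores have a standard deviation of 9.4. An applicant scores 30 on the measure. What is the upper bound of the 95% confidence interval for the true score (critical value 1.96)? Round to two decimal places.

SEM = 9.40000 × √(1 − 0.93000) = 9.40000 × √0.07000 ≈ 9.40000 × 0.26458 ≈ 2.48701
Half-width = 1.96×2.48701 ≈ 4.87453
Upper bound: 30 + 4.87453 = 34.87453

34.87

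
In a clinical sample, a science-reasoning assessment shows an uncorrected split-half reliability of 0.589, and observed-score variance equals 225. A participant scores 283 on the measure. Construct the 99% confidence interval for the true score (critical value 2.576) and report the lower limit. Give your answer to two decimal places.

SD = √225 = 15.0000
Full-length reliability (Spearman-Brown) = 2(0.589)/(1+0.589) ≃ 0.7413
SEM = 15.0000 · √(1 − 0.7413) = 15.0000 · √0.2587 ≃ 15.0000 · 0.5086 ≃ 7.6287
Margin = 2.576 · 7.6287 ≃ 19.6515
Lower bound: 283 − 19.6515 = 263.3485

263.35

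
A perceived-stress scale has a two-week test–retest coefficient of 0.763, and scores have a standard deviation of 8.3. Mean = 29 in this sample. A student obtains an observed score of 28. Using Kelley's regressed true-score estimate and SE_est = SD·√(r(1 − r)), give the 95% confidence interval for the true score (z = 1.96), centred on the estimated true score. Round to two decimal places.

[21.32, 35.15]

T̂ = 0.7630(28) + 0.2370(29) ≈ 28.2370
SE_est = SD × √(r(1 − r)) = 8.3000 × √0.1808 ≈ 8.3000 × 0.4252 ≈ 3.5295
95% CI: 28.2370 ± 6.9178 ≈ (21.3192, 35.1548)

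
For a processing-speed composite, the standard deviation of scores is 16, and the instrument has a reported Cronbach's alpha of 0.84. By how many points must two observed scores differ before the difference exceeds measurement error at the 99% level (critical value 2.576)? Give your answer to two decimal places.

23.32

SEM = 16.00000×√(1 − 0.84000) ≈ 6.40000
Standard error of the difference = 6.40000·√2 ≈ 9.05097
Minimum reliable difference = 2.576 × SE_diff ≈ 2.576 × 9.05097 ≈ 23.31529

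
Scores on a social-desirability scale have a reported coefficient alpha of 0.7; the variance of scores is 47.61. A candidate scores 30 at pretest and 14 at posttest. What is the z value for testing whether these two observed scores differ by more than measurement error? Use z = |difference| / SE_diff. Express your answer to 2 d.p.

2.99

SD = √47.61 = 6.900
SEM = 6.900·√(1 − 0.700) ≈ 3.779
Standard error of the difference = 3.779·√2 ≈ 5.345
z = 16 / 5.345 ≈ 2.994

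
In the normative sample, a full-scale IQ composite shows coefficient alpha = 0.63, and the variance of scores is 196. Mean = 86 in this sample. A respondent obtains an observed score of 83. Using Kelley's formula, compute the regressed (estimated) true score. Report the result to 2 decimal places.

T̂ = 0.6300(83) + 0.3700(86) ≈ 84.1100

84.11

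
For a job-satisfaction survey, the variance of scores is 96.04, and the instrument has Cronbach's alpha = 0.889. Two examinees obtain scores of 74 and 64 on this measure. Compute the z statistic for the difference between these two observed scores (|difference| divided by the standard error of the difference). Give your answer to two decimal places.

SD = √96.04 = 9.8000
SEM = 9.8000×√(1 − 0.8890) ≈ 3.2650
Standard error of the difference = 3.2650·√2 ≈ 4.6175
z = |74 − 64| / 4.6175 = 10 / 4.6175 ≈ 2.1657

2.17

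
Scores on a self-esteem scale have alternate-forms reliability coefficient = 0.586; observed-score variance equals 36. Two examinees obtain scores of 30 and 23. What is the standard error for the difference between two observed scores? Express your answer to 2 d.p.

5.46

σ = 36^(1/2) = 6.0000
The standard error of measurement is 6.0000*√(1 − 0.5860) ≈ 6.0000*0.6434 ≈ 3.8606.
SE_diff = SEM * √2 ≈ 3.8606 * 1.4142 ≈ 5.4597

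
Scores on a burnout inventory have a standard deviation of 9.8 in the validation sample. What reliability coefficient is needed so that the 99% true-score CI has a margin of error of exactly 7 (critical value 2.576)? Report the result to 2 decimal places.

Required SEM = 7 / 2.576 ≈ 2.71739
r = 1 − (2.71739/9.8)² ≈ 1 − 0.07689 ≈ 0.92311

0.92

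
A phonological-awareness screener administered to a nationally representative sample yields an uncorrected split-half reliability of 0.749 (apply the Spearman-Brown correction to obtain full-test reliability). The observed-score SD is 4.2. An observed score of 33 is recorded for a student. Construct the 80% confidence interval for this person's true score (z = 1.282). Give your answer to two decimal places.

Full-length reliability (Spearman-Brown) = 2(0.749)/(1+0.749) ≈ 0.856
SEM = 4.200 × √(1 − 0.856) = 4.200 × √0.144 ≈ 4.200 × 0.379 ≈ 1.591
Margin = 1.282 × 1.591 ≈ 2.040
80% CI: 33 ± 2.040 = [30.960, 35.040]

[30.96, 35.04]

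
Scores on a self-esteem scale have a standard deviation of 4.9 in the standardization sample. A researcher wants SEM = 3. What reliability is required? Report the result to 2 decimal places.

0.63

r = 1 − (SEM / SD)² = 1 − (3.0000 / 4.9)² ≈ 1 − 0.3748 ≈ 0.6252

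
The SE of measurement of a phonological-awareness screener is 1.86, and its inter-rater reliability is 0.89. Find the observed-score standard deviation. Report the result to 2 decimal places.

SD = 1.86 / √(1 − 0.89) ≈ 5.6081

5.61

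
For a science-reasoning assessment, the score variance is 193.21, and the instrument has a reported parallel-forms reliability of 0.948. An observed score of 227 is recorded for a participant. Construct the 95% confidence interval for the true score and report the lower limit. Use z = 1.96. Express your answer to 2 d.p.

220.79

SD = √193.21 ≈ 13.90000
SEM = 13.90000 * √(1 − 0.94800) = 13.90000 * √0.05200 ≈ 13.90000 * 0.22804 ≈ 3.16969
Half-width = 1.96*3.16969 ≈ 6.21259
Lower bound: 227 − 6.21259 = 220.78741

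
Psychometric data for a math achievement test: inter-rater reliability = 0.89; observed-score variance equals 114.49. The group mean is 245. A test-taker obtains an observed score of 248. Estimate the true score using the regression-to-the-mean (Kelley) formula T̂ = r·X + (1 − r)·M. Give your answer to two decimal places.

T̂ = r·X + (1 − r)·M = 0.89000*248 + 0.11000*245 = 220.72000 + 26.95000 ≈ 247.67000

247.67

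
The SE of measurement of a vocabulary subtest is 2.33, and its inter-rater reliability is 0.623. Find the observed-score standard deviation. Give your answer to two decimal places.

SD = 2.33 / √(1 − 0.623) ≃ 3.7948

3.79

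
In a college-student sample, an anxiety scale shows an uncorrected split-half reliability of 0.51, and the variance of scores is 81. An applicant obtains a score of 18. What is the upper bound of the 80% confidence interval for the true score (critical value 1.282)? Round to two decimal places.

24.57

σ = 81^(1/2) = 9.000
r_full = 2·0.51 / (1 + 0.51) ≈ 0.675
SEM = 9.000·√(1 − 0.675) ≈ 5.127
1.282 · SEM ≈ 6.573
Upper bound: 18 + 6.573 = 24.573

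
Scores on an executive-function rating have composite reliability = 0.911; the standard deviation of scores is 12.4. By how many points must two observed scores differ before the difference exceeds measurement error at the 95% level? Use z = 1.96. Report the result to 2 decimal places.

10.25

SEM = 12.4000 · √(1 − 0.9110) = 12.4000 · √0.0890 ≈ 12.4000 · 0.2983 ≈ 3.6993
SE_diff = SEM · √2 ≈ 3.6993 · 1.4142 ≈ 5.2316
Smallest detectable difference = 1.96·5.2316 ≈ 10.2539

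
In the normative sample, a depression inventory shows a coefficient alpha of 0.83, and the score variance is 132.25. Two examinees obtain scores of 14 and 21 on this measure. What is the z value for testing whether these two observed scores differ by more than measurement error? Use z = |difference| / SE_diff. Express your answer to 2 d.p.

SD = √132.25 ≈ 11.5000
The standard error of measurement is 11.5000×√(1 − 0.8300) ≈ 11.5000×0.4123 ≈ 4.7416.
SE_diff = √2 × SEM ≈ 6.7056
z = |14 − 21| / 6.7056 = 7 / 6.7056 ≈ 1.0439

1.04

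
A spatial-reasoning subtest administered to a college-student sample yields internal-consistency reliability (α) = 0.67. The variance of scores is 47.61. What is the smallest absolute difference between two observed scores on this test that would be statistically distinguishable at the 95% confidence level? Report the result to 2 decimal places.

10.99

SD = √47.61 = 6.900
SEM = 6.900 · √(1 − 0.670) = 6.900 · √0.330 ≃ 6.900 · 0.574 ≃ 3.964
SE_diff = SEM · √2 ≃ 3.964 · 1.414 ≃ 5.606
Minimum reliable difference = 1.96 · SE_diff ≃ 1.96 · 5.606 ≃ 10.987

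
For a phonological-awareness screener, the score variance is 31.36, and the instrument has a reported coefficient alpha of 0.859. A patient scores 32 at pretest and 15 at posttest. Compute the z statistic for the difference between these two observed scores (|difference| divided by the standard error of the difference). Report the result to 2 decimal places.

5.72

SD = √31.36 = 5.600
SEM = 5.600 × √(1 − 0.859) = 5.600 × √0.141 ≈ 5.600 × 0.375 ≈ 2.103
SE_diff = √2 × SEM ≈ 2.974
z = 17 / 2.974 ≈ 5.717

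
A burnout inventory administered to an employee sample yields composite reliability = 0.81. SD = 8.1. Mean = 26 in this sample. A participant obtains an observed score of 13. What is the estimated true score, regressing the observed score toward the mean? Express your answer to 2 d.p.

T̂ = r·X + (1 − r)·M = 0.810×13 + 0.190×26 = 10.530 + 4.940 ≈ 15.470

15.47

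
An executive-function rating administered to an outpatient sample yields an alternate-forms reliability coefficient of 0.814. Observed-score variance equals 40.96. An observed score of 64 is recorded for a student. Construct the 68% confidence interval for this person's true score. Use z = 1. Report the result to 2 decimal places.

SD = √40.96 ≈ 6.4000
SEM = 6.4000×√(1 − 0.8140) ≈ 2.7602
1 × SEM ≈ 2.7602
CI = 64 ± 2.7602 → [61.2398, 66.7602]

[61.24, 66.76]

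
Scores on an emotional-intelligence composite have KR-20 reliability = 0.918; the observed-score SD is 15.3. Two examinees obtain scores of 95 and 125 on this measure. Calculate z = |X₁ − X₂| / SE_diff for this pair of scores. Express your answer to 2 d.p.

4.84

SEM = 15.3000 · √(1 − 0.9180) = 15.3000 · √0.0820 ≃ 15.3000 · 0.2864 ≃ 4.3813
SE_diff = √2 · SEM ≃ 6.1960
z = |95 − 125| / 6.1960 = 30 / 6.1960 ≃ 4.8418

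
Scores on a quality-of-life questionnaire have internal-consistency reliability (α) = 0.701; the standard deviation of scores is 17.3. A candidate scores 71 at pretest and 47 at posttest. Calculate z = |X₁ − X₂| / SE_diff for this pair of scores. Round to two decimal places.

SEM = 17.30000 · √(1 − 0.70100) = 17.30000 · √0.29900 ≈ 17.30000 · 0.54681 ≈ 9.45979
SE_diff = √2 · SEM ≈ 13.37817
z = 24 / 13.37817 ≈ 1.79397

1.79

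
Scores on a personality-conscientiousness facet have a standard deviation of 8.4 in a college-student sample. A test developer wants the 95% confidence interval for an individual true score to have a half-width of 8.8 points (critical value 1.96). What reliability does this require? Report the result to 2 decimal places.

SEM needed = half-width / z = 8.8/1.96 ≈ 4.490
r = 1 − (4.490/8.4)² ≈ 1 − 0.286 ≈ 0.714

0.71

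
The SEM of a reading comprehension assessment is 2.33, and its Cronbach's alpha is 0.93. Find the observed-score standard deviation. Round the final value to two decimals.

8.81

σ = SEM·(1 − r)^(−1/2) ≈ 2.33·3.780 ≈ 8.807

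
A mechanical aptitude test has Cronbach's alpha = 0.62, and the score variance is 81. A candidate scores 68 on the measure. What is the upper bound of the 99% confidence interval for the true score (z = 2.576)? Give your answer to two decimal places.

σ = 81^(1/2) = 9.000
SEM = 9.000×√(1 − 0.620) ≈ 5.548
Margin = 2.576 × 5.548 ≈ 14.292
Upper limit = 68 + 14.292 ≈ 82.292

82.29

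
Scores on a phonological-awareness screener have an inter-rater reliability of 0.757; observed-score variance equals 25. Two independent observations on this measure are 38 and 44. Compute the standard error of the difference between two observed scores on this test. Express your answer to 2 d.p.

3.49

SD = √25 = 5.00000
SEM = 5.00000·√(1 − 0.75700) ≈ 2.46475
Standard error of the difference = 2.46475·√2 ≈ 3.48569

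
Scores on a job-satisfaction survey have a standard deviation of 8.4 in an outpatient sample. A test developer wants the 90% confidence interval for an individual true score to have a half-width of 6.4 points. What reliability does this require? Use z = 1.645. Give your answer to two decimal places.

Required SEM = 6.4 / 1.645 ≃ 3.89058
r = 1 − (3.89058/8.4)² ≃ 1 − 0.21452 ≃ 0.78548

0.79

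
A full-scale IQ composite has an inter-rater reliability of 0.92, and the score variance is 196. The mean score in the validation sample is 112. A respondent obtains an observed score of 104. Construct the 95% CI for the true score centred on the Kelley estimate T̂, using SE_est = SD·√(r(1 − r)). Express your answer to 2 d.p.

[97.20, 112.08]

SD = √196 = 14.000
T̂ = r·X + (1 − r)·M = 0.920*104 + 0.080*112 = 95.680 + 8.960 ≈ 104.640
SE_est = SD * √(r(1 − r)) = 14.000 * √0.074 ≈ 14.000 * 0.271 ≈ 3.798
CI = 104.640 ± 1.96 * 3.798 → [97.196, 112.084]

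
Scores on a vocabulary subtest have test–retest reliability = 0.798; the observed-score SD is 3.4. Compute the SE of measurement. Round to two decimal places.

1.53

The standard error of measurement is 3.400*√(1 − 0.798) ≈ 3.400*0.449 ≈ 1.528.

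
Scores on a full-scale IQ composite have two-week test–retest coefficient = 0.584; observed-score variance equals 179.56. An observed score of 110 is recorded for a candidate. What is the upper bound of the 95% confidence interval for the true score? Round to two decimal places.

126.94

SD = √179.56 ≃ 13.400
SEM = 13.400 × √(1 − 0.584) = 13.400 × √0.416 ≃ 13.400 × 0.645 ≃ 8.643
Half-width = 1.96×8.643 ≃ 16.940
Upper limit = 110 + 16.940 ≃ 126.940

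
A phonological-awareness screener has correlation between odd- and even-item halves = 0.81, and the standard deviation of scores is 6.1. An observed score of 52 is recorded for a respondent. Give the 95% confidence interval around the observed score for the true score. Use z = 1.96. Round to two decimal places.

[48.13, 55.87]

Full-length reliability (Spearman-Brown) = 2(0.81)/(1+0.81) ≃ 0.8950
SEM = 6.1000 × √(1 − 0.8950) = 6.1000 × √0.1050 ≃ 6.1000 × 0.3240 ≃ 1.9764
1.96 × SEM ≃ 3.8737
Interval: (48.1263, 55.8737)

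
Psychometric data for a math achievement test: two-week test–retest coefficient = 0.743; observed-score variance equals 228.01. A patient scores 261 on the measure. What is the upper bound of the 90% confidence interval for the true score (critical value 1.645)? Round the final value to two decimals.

SD = √228.01 = 15.100
The standard error of measurement is 15.100·√(1 − 0.743) ≈ 15.100·0.507 ≈ 7.655.
Margin = 1.645 · 7.655 ≈ 12.592
Upper limit = 261 + 12.592 ≈ 273.592

273.59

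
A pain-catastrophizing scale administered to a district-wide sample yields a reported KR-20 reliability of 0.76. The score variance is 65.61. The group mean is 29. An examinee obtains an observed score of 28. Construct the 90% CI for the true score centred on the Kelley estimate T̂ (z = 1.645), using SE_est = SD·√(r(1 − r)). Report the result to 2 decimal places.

[22.55, 33.93]

SD = √65.61 ≈ 8.10000
T̂ = r·X + (1 − r)·M = 0.76000·28 + 0.24000·29 = 21.28000 + 6.96000 ≈ 28.24000
SE_est = SD · √(r(1 − r)) = 8.10000 · √0.18240 ≈ 8.10000 · 0.42708 ≈ 3.45937
90% CI: 28.24000 ± 5.69067 ≈ (22.54933, 33.93067)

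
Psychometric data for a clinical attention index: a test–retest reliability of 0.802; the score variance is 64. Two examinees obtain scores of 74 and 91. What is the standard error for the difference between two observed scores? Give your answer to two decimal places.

5.03

SD = √64 ≈ 8.000
SEM = 8.000*√(1 − 0.802) ≈ 3.560
SE_diff = √2 * SEM ≈ 5.034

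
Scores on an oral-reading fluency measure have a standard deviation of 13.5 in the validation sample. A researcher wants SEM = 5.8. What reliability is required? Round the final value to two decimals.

0.82

r = 1 − (SEM / SD)² = 1 − (5.800 / 13.5)² ≃ 1 − 0.185 ≃ 0.815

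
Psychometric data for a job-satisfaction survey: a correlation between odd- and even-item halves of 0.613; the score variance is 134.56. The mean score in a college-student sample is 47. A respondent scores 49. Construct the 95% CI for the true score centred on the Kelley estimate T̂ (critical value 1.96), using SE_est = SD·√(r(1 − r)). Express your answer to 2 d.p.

[38.81, 58.23]

σ = 134.56^(1/2) = 11.600
Spearman-Brown: r = 2(0.613) / (1 + 0.613) = 1.226 / 1.613 ≈ 0.760
T̂ = r·X + (1 − r)·M = 0.760·49 + 0.240·47 ≈ 37.244 + 11.277 ≈ 48.520
SE_est = SD · √(r(1 − r)) = 11.600 · √0.182 ≈ 11.600 · 0.427 ≈ 4.954
95% CI: 48.520 ± 9.709 ≈ (38.811, 58.229)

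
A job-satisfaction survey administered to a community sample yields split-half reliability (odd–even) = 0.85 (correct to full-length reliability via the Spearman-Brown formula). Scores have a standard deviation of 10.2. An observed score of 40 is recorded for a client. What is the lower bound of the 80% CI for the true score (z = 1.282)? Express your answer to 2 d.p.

36.28

r_full = 2·0.85 / (1 + 0.85) ≃ 0.91892
SEM = 10.20000×√(1 − 0.91892) ≃ 2.90442
1.282 × SEM ≃ 3.72347
Lower bound: 40 − 3.72347 = 36.27653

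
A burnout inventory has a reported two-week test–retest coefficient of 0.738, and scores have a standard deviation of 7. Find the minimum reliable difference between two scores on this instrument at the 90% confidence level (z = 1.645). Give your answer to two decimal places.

SEM = 7.000 · √(1 − 0.738) = 7.000 · √0.262 ≃ 7.000 · 0.512 ≃ 3.583
SE_diff = √2 · SEM ≃ 5.067
Minimum reliable difference = 1.645 · SE_diff ≃ 1.645 · 5.067 ≃ 8.335

8.34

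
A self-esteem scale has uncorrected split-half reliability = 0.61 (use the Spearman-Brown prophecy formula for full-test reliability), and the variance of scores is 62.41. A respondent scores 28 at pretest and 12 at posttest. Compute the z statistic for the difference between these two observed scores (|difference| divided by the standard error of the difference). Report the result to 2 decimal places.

σ = 62.41^(1/2) = 7.900
r_full = 2·0.61 / (1 + 0.61) ≈ 0.758
SEM = 7.900 · √(1 − 0.758) = 7.900 · √0.242 ≈ 7.900 · 0.492 ≈ 3.888
SE_diff = SEM · √2 ≈ 3.888 · 1.414 ≈ 5.499
z = 16 / 5.499 ≈ 2.910

2.91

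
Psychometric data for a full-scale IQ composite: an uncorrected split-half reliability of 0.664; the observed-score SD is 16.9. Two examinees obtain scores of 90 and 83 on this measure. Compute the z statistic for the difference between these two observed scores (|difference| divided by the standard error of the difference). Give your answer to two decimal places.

0.65

Full-length reliability (Spearman-Brown) = 2(0.664)/(1+0.664) ≃ 0.79808
SEM = 16.90000×√(1 − 0.79808) ≃ 7.59416
SE_diff = SEM × √2 ≃ 7.59416 × 1.41421 ≃ 10.73976
z = 7 / 10.73976 ≃ 0.65178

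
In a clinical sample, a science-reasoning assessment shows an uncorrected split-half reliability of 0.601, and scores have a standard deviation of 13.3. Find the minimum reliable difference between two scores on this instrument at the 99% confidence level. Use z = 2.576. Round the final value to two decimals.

r_full = 2·0.601 / (1 + 0.601) ≈ 0.751
SEM = 13.300 × √(1 − 0.751) = 13.300 × √0.249 ≈ 13.300 × 0.499 ≈ 6.640
Standard error of the difference = 6.640·√2 ≈ 9.390
Smallest detectable difference = 2.576×9.390 ≈ 24.188

24.19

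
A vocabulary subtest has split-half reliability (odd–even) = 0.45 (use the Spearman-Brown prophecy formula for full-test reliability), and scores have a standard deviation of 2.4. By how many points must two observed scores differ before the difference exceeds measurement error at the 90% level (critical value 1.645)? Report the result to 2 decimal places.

3.44

r_full = 2·0.45 / (1 + 0.45) ≈ 0.621
SEM = 2.400*√(1 − 0.621) ≈ 1.478
SE_diff = SEM * √2 ≈ 1.478 * 1.414 ≈ 2.090
Minimum reliable difference = 1.645 * SE_diff ≈ 1.645 * 2.090 ≈ 3.439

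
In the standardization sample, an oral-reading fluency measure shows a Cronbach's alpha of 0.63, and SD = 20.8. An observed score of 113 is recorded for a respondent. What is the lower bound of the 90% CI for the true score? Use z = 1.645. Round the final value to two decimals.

92.19

SEM = 20.800 * √(1 − 0.630) = 20.800 * √0.370 ≈ 20.800 * 0.608 ≈ 12.652
Margin = 1.645 * 12.652 ≈ 20.813
Lower limit = 113 − 20.813 ≈ 92.187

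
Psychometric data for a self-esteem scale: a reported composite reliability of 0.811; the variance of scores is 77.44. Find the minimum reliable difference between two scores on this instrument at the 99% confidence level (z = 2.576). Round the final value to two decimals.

13.94

SD = √77.44 = 8.80000
SEM = 8.80000 × √(1 − 0.81100) = 8.80000 × √0.18900 ≈ 8.80000 × 0.43474 ≈ 3.82572
Standard error of the difference = 3.82572·√2 ≈ 5.41039
Smallest detectable difference = 2.576×5.41039 ≈ 13.93716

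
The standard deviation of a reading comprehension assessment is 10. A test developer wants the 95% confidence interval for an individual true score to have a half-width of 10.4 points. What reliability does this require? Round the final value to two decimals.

SEM needed = half-width / z = 10.4/1.96 ≈ 5.3061
Required reliability = 1 − (SEM/SD)² = 1 − 0.2815 ≈ 0.7185

0.72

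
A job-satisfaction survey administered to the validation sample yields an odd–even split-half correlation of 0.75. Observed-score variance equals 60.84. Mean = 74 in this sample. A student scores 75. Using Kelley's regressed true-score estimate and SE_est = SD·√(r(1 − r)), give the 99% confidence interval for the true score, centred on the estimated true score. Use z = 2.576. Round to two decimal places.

σ = 60.84^(1/2) = 7.80000
Spearman-Brown: r = 2(0.75) / (1 + 0.75) = 1.50000 / 1.75000 ≈ 0.85714
T̂ = 0.85714(75) + 0.14286(74) ≈ 74.85714
SE_est = 7.80000*√(0.85714*0.14286) ≈ 2.72943
CI = 74.85714 ± 2.576 * 2.72943 → [67.82613, 81.88816]

[67.83, 81.89]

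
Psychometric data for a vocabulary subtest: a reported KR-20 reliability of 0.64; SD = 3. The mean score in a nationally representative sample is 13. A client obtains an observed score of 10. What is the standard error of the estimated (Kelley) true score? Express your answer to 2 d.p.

SE_est = SD * √(r(1 − r)) = 3.00000 * √0.23040 ≈ 3.00000 * 0.48000 ≈ 1.44000

1.44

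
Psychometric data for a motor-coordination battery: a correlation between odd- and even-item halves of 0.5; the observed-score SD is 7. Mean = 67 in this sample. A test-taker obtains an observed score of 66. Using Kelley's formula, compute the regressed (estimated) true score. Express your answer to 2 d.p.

Spearman-Brown: r = 2(0.5) / (1 + 0.5) = 1.00000 / 1.50000 ≈ 0.66667
Estimated true score = 0.66667*66 + (1 − 0.66667)*67 ≈ 66.33333

66.33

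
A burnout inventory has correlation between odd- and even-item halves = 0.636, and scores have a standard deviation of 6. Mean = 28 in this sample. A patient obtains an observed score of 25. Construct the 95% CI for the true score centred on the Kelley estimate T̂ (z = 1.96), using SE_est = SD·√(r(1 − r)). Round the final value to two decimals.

r_full = 2·0.636 / (1 + 0.636) ≈ 0.7775
T̂ = 0.7775(25) + 0.2225(28) ≈ 25.6675
SE_est = SD * √(r(1 − r)) = 6.0000 * √0.1730 ≈ 6.0000 * 0.4159 ≈ 2.4955
CI = 25.6675 ± 1.96 * 2.4955 → [20.7762, 30.5587]

[20.78, 30.56]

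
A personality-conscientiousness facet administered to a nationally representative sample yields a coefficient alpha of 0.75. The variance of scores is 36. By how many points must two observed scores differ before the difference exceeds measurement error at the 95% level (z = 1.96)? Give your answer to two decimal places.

σ = 36^(1/2) = 6.0000
The standard error of measurement is 6.0000×√(1 − 0.7500) ≈ 6.0000×0.5000 ≈ 3.0000.
SE_diff = SEM × √2 ≈ 3.0000 × 1.4142 ≈ 4.2426
Minimum reliable difference = 1.96 × SE_diff ≈ 1.96 × 4.2426 ≈ 8.3156

8.32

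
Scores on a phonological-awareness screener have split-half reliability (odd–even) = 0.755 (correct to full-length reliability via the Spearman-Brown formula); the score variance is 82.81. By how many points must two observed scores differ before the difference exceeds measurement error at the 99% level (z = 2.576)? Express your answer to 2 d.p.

SD = √82.81 ≈ 9.100
Full-length reliability (Spearman-Brown) = 2(0.755)/(1+0.755) ≈ 0.860
SEM = 9.100 × √(1 − 0.860) = 9.100 × √0.140 ≈ 9.100 × 0.374 ≈ 3.400
Standard error of the difference = 3.400·√2 ≈ 4.808
Minimum reliable difference = 2.576 × SE_diff ≈ 2.576 × 4.808 ≈ 12.386

12.39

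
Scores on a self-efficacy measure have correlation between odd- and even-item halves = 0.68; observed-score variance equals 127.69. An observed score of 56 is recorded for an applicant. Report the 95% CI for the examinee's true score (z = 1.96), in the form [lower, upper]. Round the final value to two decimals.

σ = 127.69^(1/2) = 11.3000
r_full = 2·0.68 / (1 + 0.68) ≃ 0.8095
SEM = 11.3000 · √(1 − 0.8095) = 11.3000 · √0.1905 ≃ 11.3000 · 0.4364 ≃ 4.9317
1.96 · SEM ≃ 9.6662
Interval: (46.3338, 65.6662)

[46.33, 65.67]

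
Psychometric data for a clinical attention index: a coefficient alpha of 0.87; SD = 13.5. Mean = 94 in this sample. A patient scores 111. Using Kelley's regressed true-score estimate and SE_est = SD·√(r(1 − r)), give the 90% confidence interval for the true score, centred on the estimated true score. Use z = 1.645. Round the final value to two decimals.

[101.32, 116.26]

Estimated true score = 0.870×111 + (1 − 0.870)×94 ≈ 108.790
SE_est = 13.500×√(0.870×0.130) ≈ 4.540
90% CI: 108.790 ± 7.468 ≈ (101.322, 116.258)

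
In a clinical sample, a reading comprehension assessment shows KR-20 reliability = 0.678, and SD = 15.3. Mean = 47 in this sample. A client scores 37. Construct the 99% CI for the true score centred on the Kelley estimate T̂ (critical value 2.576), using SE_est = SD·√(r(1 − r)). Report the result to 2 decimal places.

[21.80, 58.64]

Estimated true score = 0.6780·37 + (1 − 0.6780)·47 ≃ 40.2200
SE_est = 15.3000·√(0.6780·0.3220) ≃ 7.1488
CI = 40.2200 ± 2.576 · 7.1488 → [21.8046, 58.6354]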